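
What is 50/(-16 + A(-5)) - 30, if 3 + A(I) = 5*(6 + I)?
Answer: -235/7 ≈ -33.571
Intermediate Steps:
A(I) = 27 + 5*I (A(I) = -3 + 5*(6 + I) = -3 + (30 + 5*I) = 27 + 5*I)
50/(-16 + A(-5)) - 30 = 50/(-16 + (27 + 5*(-5))) - 30 = 50/(-16 + (27 - 25)) - 30 = 50/(-16 + 2) - 30 = 50/(-14) - 30 = 50*(-1/14) - 30 = -25/7 - 30 = -235/7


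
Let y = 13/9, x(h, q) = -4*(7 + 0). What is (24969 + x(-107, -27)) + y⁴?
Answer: 163666462/6561 ≈ 24945.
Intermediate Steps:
x(h, q) = -28 (x(h, q) = -4*7 = -28)
y = 13/9 (y = 13*(⅑) = 13/9 ≈ 1.4444)
(24969 + x(-107, -27)) + y⁴ = (24969 - 28) + (13/9)⁴ = 24941 + 28561/6561 = 163666462/6561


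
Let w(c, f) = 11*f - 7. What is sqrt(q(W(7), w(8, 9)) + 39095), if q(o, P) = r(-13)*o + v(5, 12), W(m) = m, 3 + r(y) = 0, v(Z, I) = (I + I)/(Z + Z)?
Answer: sqrt(976910)/5 ≈ 197.68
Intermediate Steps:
w(c, f) = -7 + 11*f
v(Z, I) = I/Z (v(Z, I) = (2*I)/((2*Z)) = (2*I)*(1/(2*Z)) = I/Z)
r(y) = -3 (r(y) = -3 + 0 = -3)
q(o, P) = 12/5 - 3*o (q(o, P) = -3*o + 12/5 = 12/5 - 3*o)
sqrt(q(W(7), w(8, 9)) + 39095) = sqrt((12/5 - 3*7) + 39095) = sqrt((12/5 - 21) + 39095) = sqrt(-93/5 + 39095) = sqrt(195382/5) = sqrt(976910)/5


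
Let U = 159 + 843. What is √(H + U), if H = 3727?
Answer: √4729 ≈ 68.768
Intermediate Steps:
U = 1002
√(H + U) = √(3727 + 1002) = √4729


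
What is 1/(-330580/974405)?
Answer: -194881/66116 ≈ -2.9476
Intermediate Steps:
1/(-330580/974405) = 1/(-330580*1/974405) = 1/(-66116/194881) = -194881/66116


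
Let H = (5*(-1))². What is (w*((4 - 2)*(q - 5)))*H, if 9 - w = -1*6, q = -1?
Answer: -4500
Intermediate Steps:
H = 25 (H = (-5)² = 25)
w = 15 (w = 9 - (-1)*6 = 9 - 1*(-6) = 9 + 6 = 15)
(w*((4 - 2)*(q - 5)))*H = (15*((4 - 2)*(-1 - 5)))*25 = (15*(2*(-6)))*25 = (15*(-12))*25 = -180*25 = -4500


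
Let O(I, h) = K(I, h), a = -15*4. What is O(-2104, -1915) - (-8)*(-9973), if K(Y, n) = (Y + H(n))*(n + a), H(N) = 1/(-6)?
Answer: 24455671/6 ≈ 4.0759e+6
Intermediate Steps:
a = -60
H(N) = -1/6
K(Y, n) = (-60 + n)*(-1/6 + Y) (K(Y, n) = (Y - 1/6)*(n - 60) = (-1/6 + Y)*(-60 + n) = (-60 + n)*(-1/6 + Y))
O(I, h) = 10 - 60*I - h/6 + I*h
O(-2104, -1915) - (-8)*(-9973) = (10 - 60*(-2104) - 1/6*(-1915) - 2104*(-1915)) - (-8)*(-9973) = (10 + 126240 + 1915/6 + 4029160) - 1*79784 = 24934375/6 - 79784 = 24455671/6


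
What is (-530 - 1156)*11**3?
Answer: -2244066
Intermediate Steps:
(-530 - 1156)*11**3 = -1686*1331 = -2244066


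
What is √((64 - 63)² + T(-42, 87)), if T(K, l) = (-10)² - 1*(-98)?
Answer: √199 ≈ 14.107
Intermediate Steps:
T(K, l) = 198 (T(K, l) = 100 + 98 = 198)
√((64 - 63)² + T(-42, 87)) = √((64 - 63)² + 198) = √(1² + 198) = √(1 + 198) = √199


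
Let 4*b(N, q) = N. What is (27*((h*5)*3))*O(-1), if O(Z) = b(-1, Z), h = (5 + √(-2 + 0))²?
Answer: -9315/4 - 2025*I*√2/2 ≈ -2328.8 - 1431.9*I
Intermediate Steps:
b(N, q) = N/4
h = (5 + I*√2)² (h = (5 + √(-2))² = (5 + I*√2)² ≈ 23.0 + 14.142*I)
O(Z) = -¼ (O(Z) = (¼)*(-1) = -¼)
(27*((h*5)*3))*O(-1) = (27*(((5 + I*√2)²*5)*3))*(-¼) = (27*((5*(5 + I*√2)²)*3))*(-¼) = (27*(15*(5 + I*√2)²))*(-¼) = (405*(5 + I*√2)²)*(-¼) = -405*(5 + I*√2)²/4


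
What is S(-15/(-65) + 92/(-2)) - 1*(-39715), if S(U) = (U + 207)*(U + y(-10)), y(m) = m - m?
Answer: 5464715/169 ≈ 32336.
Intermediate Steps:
y(m) = 0
S(U) = U*(207 + U) (S(U) = (U + 207)*(U + 0) = (207 + U)*U = U*(207 + U))
S(-15/(-65) + 92/(-2)) - 1*(-39715) = (-15/(-65) + 92/(-2))*(207 + (-15/(-65) + 92/(-2))) - 1*(-39715) = (-15*(-1/65) + 92*(-½))*(207 + (-15*(-1/65) + 92*(-½))) + 39715 = (3/13 - 46)*(207 + (3/13 - 46)) + 39715 = -595*(207 - 595/13)/13 + 39715 = -595/13*2096/13 + 39715 = -1247120/169 + 39715 = 5464715/169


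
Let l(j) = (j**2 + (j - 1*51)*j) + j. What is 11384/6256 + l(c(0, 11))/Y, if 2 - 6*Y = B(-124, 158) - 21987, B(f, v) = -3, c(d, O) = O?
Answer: 3731185/2149718 ≈ 1.7357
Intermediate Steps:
l(j) = j + j**2 + j*(-51 + j) (l(j) = (j**2 + (j - 51)*j) + j = (j**2 + (-51 + j)*j) + j = (j**2 + j*(-51 + j)) + j = j + j**2 + j*(-51 + j))
Y = 10996/3 (Y = 1/3 - (-3 - 21987)/6 = 1/3 - 1/6*(-21990) = 1/3 + 3665 = 10996/3 ≈ 3665.3)
11384/6256 + l(c(0, 11))/Y = 11384/6256 + (2*11*(-25 + 11))/(10996/3) = 11384*(1/6256) + (2*11*(-14))*(3/10996) = 1423/782 - 308*3/10996 = 1423/782 - 231/2749 = 3731185/2149718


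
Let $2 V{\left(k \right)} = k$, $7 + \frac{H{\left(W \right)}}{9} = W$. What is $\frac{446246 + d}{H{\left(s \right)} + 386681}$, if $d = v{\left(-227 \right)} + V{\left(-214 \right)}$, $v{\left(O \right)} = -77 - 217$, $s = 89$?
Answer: $\frac{445845}{387419} \approx 1.1508$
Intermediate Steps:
$H{\left(W \right)} = -63 + 9 W$
$V{\left(k \right)} = \frac{k}{2}$
$v{\left(O \right)} = -294$
$d = -401$ ($d = -294 + \frac{1}{2} \left(-214\right) = -294 - 107 = -401$)
$\frac{446246 + d}{H{\left(s \right)} + 386681} = \frac{446246 - 401}{\left(-63 + 9 \cdot 89\right) + 386681} = \frac{445845}{\left(-63 + 801\right) + 386681} = \frac{445845}{738 + 386681} = \frac{445845}{387419}$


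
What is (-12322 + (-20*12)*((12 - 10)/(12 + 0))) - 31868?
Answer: -44230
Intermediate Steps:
(-12322 + (-20*12)*((12 - 10)/(12 + 0))) - 31868 = (-12322 - 480/12) - 31868 = (-12322 - 240*1/6) - 31868 = (-12322 - 40) - 31868 = -12362 - 31868 = -44230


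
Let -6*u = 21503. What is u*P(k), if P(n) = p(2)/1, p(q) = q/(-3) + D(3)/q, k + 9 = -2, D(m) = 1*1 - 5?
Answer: 86012/9 ≈ 9556.9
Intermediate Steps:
u = -21503/6 (u = -1/6*21503 = -21503/6 ≈ -3583.8)
D(m) = -4 (D(m) = 1 - 5 = -4)
k = -11 (k = -9 - 2 = -11)
p(q) = -4/q - q/3 (p(q) = q/(-3) - 4/q = q*(-1/3) - 4/q = -q/3 - 4/q = -4/q - q/3)
P(n) = -8/3 (P(n) = (-4/2 - 1/3*2)/1 = (-4*1/2 - 2/3)*1 = (-2 - 2/3)*1 = -8/3*1 = -8/3)
u*P(k) = -21503/6*(-8/3) = 86012/9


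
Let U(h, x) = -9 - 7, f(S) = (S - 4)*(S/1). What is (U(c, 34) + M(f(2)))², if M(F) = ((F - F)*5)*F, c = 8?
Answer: 256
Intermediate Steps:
f(S) = S*(-4 + S) (f(S) = (-4 + S)*(S*1) = (-4 + S)*S = S*(-4 + S))
U(h, x) = -16
M(F) = 0 (M(F) = (0*5)*F = 0*F = 0)
(U(c, 34) + M(f(2)))² = (-16 + 0)² = (-16)² = 256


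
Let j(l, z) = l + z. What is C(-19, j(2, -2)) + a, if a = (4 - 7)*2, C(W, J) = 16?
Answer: 10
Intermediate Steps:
a = -6 (a = -3*2 = -6)
C(-19, j(2, -2)) + a = 16 - 6 = 10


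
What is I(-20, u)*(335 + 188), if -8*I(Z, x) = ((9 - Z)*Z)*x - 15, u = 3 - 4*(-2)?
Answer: 3344585/8 ≈ 4.1807e+5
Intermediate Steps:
u = 11 (u = 3 + 8 = 11)
I(Z, x) = 15/8 - Z*x*(9 - Z)/8 (I(Z, x) = -(((9 - Z)*Z)*x - 15)/8 = -((Z*(9 - Z))*x - 15)/8 = -(Z*x*(9 - Z) - 15)/8 = -(-15 + Z*x*(9 - Z))/8 = 15/8 - Z*x*(9 - Z)/8)
I(-20, u)*(335 + 188) = (15/8 - 9/8*(-20)*11 + (⅛)*11*(-20)²)*(335 + 188) = (15/8 + 495/2 + (⅛)*11*400)*523 = (15/8 + 495/2 + 550)*523 = (6395/8)*523 = 3344585/8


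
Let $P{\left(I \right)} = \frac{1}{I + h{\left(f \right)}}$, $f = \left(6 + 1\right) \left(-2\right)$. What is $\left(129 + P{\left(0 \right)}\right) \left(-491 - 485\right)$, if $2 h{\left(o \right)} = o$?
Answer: $- \frac{880352}{7} \approx -1.2576 \cdot 10^{5}$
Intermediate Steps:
$f = -14$ ($f = 7 \left(-2\right) = -14$)
$h{\left(o \right)} = \frac{o}{2}$
$P{\left(I \right)} = \frac{1}{-7 + I}$ ($P{\left(I \right)} = \frac{1}{I + \frac{1}{2} \left(-14\right)} = \frac{1}{I - 7} = \frac{1}{-7 + I}$)
$\left(129 + P{\left(0 \right)}\right) \left(-491 - 485\right) = \left(129 + \frac{1}{-7 + 0}\right) \left(-491 - 485\right) = \left(129 + \frac{1}{-7}\right) \left(-976\right) = \left(129 - \frac{1}{7}\right) \left(-976\right) = \frac{902}{7} \left(-976\right) = - \frac{880352}{7}$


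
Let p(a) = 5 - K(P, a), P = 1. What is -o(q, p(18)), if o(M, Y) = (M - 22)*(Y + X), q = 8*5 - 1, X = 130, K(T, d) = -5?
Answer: -2380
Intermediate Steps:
p(a) = 10 (p(a) = 5 - 1*(-5) = 5 + 5 = 10)
q = 39 (q = 40 - 1 = 39)
o(M, Y) = (-22 + M)*(130 + Y) (o(M, Y) = (M - 22)*(Y + 130) = (-22 + M)*(130 + Y))
-o(q, p(18)) = -(-2860 - 22*10 + 130*39 + 39*10) = -(-2860 - 220 + 5070 + 390) = -1*2380 = -2380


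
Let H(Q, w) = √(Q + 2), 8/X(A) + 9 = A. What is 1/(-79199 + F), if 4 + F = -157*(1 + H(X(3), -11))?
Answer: -119040/9446989751 + 157*√6/18893979502 ≈ -1.2580e-5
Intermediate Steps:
X(A) = 8/(-9 + A)
H(Q, w) = √(2 + Q)
F = -161 - 157*√6/3 (F = -4 - 157*(1 + √(2 + 8/(-9 + 3))) = -4 - 157*(1 + √(2 + 8/(-6))) = -4 - 157*(1 + √(2 + 8*(-⅙))) = -4 - 157*(1 + √(2 - 4/3)) = -4 - 157*(1 + √(⅔)) = -4 - 157*(1 + √6/3) = -4 + (-157 - 157*√6/3) = -161 - 157*√6/3 ≈ -289.19)
1/(-79199 + F) = 1/(-79199 + (-161 - 157*√6/3)) = 1/(-79360 - 157*√6/3)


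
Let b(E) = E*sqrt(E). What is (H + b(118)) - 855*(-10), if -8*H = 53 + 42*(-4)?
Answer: 68515/8 + 118*sqrt(118) ≈ 9846.2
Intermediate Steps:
H = 115/8 (H = -(53 + 42*(-4))/8 = -(53 - 168)/8 = -1/8*(-115) = 115/8 ≈ 14.375)
b(E) = E**(3/2)
(H + b(118)) - 855*(-10) = (115/8 + 118**(3/2)) - 855*(-10) = (115/8 + 118*sqrt(118)) + 8550 = 68515/8 + 118*sqrt(118)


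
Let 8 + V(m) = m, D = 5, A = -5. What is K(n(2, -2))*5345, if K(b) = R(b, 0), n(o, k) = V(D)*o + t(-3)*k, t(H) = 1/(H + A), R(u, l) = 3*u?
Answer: -368805/4 ≈ -92201.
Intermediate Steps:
V(m) = -8 + m
t(H) = 1/(-5 + H) (t(H) = 1/(H - 5) = 1/(-5 + H))
n(o, k) = -3*o - k/8 (n(o, k) = (-8 + 5)*o + k/(-5 - 3) = -3*o + k/(-8) = -3*o - k/8)
K(b) = 3*b
K(n(2, -2))*5345 = (3*(-3*2 - 1/8*(-2)))*5345 = (3*(-6 + 1/4))*5345 = (3*(-23/4))*5345 = -69/4*5345 = -368805/4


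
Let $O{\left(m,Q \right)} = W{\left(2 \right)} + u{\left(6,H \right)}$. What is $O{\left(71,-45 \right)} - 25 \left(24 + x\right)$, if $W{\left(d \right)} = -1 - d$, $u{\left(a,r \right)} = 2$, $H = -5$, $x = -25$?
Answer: $24$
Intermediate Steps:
$O{\left(m,Q \right)} = -1$ ($O{\left(m,Q \right)} = \left(-1 - 2\right) + 2 = -3 + 2 = -1$)
$O{\left(71,-45 \right)} - 25 \left(24 + x\right) = -1 - 25 \left(24 - 25\right) = -1 - -25 = -1 + 25 = 24$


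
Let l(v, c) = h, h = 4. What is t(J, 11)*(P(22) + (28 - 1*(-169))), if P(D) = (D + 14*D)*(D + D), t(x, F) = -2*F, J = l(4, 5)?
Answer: -323774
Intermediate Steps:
l(v, c) = 4
J = 4
P(D) = 30*D² (P(D) = (15*D)*(2*D) = 30*D²)
t(J, 11)*(P(22) + (28 - 1*(-169))) = (-2*11)*(30*22² + (28 - 1*(-169))) = -22*(30*484 + (28 + 169)) = -22*(14520 + 197) = -22*14717 = -323774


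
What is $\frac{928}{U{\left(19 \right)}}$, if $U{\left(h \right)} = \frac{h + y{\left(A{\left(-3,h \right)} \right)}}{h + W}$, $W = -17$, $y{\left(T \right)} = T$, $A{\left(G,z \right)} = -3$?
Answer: $116$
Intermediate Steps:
$U{\left(h \right)} = \frac{-3 + h}{-17 + h}$ ($U{\left(h \right)} = \frac{h - 3}{h - 17} = \frac{-3 + h}{-17 + h}$)
$\frac{928}{U{\left(19 \right)}} = \frac{928}{\frac{1}{-17 + 19} \left(-3 + 19\right)} = \frac{928}{\frac{1}{2} \cdot 16} = \frac{928}{8} = 928 \cdot \frac{1}{8} = 116$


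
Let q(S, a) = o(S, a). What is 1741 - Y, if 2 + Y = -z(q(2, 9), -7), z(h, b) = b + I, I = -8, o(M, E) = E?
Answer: 1728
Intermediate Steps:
q(S, a) = a
z(h, b) = -8 + b (z(h, b) = b - 8 = -8 + b)
Y = 13 (Y = -2 - (-8 - 7) = -2 - 1*(-15) = -2 + 15 = 13)
1741 - Y = 1741 - 1*13 = 1741 - 13 = 1728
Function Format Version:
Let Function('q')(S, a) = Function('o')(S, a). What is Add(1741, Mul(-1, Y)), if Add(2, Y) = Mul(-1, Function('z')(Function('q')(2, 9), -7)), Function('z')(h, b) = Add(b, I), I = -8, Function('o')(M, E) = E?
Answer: 1728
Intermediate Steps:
Function('q')(S, a) = a
Function('z')(h, b) = Add(-8, b) (Function('z')(h, b) = Add(b, -8) = Add(-8, b))
Y = 13 (Y = Add(-2, Mul(-1, Add(-8, -7))) = Add(-2, Mul(-1, -15)) = Add(-2, 15) = 13)
Add(1741, Mul(-1, Y)) = Add(1741, Mul(-1, 13)) = Add(1741, -13) = 1728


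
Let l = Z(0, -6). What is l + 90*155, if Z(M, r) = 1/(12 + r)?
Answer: 83701/6 ≈ 13950.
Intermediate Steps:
l = 1/6 (l = 1/(12 - 6) = 1/6 ≈ 0.16667)
l + 90*155 = 1/6 + 90*155 = 1/6 + 13950 = 83701/6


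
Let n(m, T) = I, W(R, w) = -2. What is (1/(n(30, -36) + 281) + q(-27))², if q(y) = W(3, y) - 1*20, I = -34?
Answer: 29517489/61009 ≈ 483.82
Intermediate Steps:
n(m, T) = -34
q(y) = -22 (q(y) = -2 - 1*20 = -2 - 20 = -22)
(1/(n(30, -36) + 281) + q(-27))² = (1/(-34 + 281) - 22)² = (1/247 - 22)² = (-5433/247)² = 29517489/61009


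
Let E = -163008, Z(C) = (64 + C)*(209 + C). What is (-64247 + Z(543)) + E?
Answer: 229209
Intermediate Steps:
(-64247 + Z(543)) + E = (-64247 + (13376 + 543² + 273*543)) - 163008 = (-64247 + (13376 + 294849 + 148239)) - 163008 = (-64247 + 456464) - 163008 = 392217 - 163008 = 229209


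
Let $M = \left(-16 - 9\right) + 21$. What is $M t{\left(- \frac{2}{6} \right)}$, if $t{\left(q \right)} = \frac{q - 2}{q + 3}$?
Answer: $\frac{7}{2} \approx 3.5$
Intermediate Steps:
$M = -4$ ($M = -25 + 21 = -4$)
$t{\left(q \right)} = \frac{-2 + q}{3 + q}$
$M t{\left(- \frac{2}{6} \right)} = - 4 \frac{-2 - \frac{2}{6}}{3 - \frac{2}{6}} = - 4 \frac{-2 - \frac{1}{3}}{3 - \frac{1}{3}} = - 4 \frac{1}{\frac{8}{3}} \left(- \frac{7}{3}\right) = - 4 \cdot \frac{3}{8} \left(- \frac{7}{3}\right) = \left(-4\right) \left(- \frac{7}{8}\right) = \frac{7}{2}$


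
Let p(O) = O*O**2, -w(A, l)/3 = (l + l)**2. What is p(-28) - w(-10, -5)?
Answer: -21652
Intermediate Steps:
w(A, l) = -12*l**2 (w(A, l) = -3*(l + l)**2 = -3*4*l**2 = -12*l**2)
p(O) = O**3
p(-28) - w(-10, -5) = (-28)**3 - (-12)*(-5)**2 = -21952 - (-12)*25 = -21952 - 1*(-300) = -21952 + 300 = -21652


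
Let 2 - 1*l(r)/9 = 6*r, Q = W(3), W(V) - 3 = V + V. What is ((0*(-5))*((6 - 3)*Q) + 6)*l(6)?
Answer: -1836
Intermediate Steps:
W(V) = 3 + 2*V (W(V) = 3 + (V + V) = 3 + 2*V)
Q = 9 (Q = 3 + 2*3 = 3 + 6 = 9)
l(r) = 18 - 54*r
((0*(-5))*((6 - 3)*Q) + 6)*l(6) = ((0*(-5))*((6 - 3)*9) + 6)*(18 - 54*6) = (0*(3*9) + 6)*(18 - 324) = (0*27 + 6)*(-306) = (0 + 6)*(-306) = 6*(-306) = -1836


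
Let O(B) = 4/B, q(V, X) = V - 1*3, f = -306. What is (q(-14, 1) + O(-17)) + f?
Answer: -5495/17 ≈ -323.24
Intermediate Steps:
q(V, X) = -3 + V (q(V, X) = V - 3 = -3 + V)
(q(-14, 1) + O(-17)) + f = ((-3 - 14) + 4/(-17)) - 306 = (-17 + 4*(-1/17)) - 306 = (-17 - 4/17) - 306 = -293/17 - 306 = -5495/17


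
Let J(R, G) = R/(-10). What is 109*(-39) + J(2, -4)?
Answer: -21256/5 ≈ -4251.2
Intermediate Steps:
J(R, G) = -R/10 (J(R, G) = R*(-⅒) = -R/10)
109*(-39) + J(2, -4) = 109*(-39) - ⅒*2 = -4251 - ⅕ = -21256/5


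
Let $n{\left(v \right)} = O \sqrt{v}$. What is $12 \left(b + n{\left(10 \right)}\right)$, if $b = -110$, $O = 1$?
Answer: $-1320 + 12 \sqrt{10} \approx -1282.1$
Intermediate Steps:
$n{\left(v \right)} = \sqrt{v}$ ($n{\left(v \right)} = 1 \sqrt{v} = \sqrt{v}$)
$12 \left(b + n{\left(10 \right)}\right) = 12 \left(-110 + \sqrt{10}\right) = -1320 + 12 \sqrt{10}$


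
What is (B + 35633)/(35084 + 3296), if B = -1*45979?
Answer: -5173/19190 ≈ -0.26957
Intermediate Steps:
B = -45979
(B + 35633)/(35084 + 3296) = (-45979 + 35633)/(35084 + 3296) = -10346/38380 = -10346*1/38380 = -5173/19190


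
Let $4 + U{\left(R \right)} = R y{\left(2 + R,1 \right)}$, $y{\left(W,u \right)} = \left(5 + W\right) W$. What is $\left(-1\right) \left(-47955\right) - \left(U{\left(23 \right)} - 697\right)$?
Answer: $31406$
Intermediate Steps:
$y{\left(W,u \right)} = W \left(5 + W\right)$
$U{\left(R \right)} = -4 + R \left(2 + R\right) \left(7 + R\right)$ ($U{\left(R \right)} = -4 + R \left(2 + R\right) \left(5 + \left(2 + R\right)\right) = -4 + R \left(2 + R\right) \left(7 + R\right)$)
$\left(-1\right) \left(-47955\right) - \left(U{\left(23 \right)} - 697\right) = \left(-1\right) \left(-47955\right) - \left(\left(-4 + 23 \left(2 + 23\right) \left(7 + 23\right)\right) - 697\right) = 47955 - \left(\left(-4 + 23 \cdot 25 \cdot 30\right) - 697\right) = 47955 - \left(\left(-4 + 17250\right) - 697\right) = 47955 - \left(17246 - 697\right) = 47955 - 16549 = 31406$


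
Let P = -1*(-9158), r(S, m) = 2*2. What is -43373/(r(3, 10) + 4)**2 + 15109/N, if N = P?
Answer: -198121479/293056 ≈ -676.05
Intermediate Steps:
r(S, m) = 4
P = 9158
N = 9158
-43373/(r(3, 10) + 4)**2 + 15109/N = -43373/(4 + 4)**2 + 15109/9158 = -43373/(8**2) + 15109*(1/9158) = -43373/64 + 15109/9158 = -198121479/293056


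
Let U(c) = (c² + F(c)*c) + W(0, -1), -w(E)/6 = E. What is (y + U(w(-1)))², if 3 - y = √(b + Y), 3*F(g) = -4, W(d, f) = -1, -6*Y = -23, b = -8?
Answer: 5375/6 - 50*I*√6 ≈ 895.83 - 122.47*I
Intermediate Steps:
Y = 23/6 (Y = -⅙*(-23) = 23/6 ≈ 3.8333)
w(E) = -6*E
F(g) = -4/3 (F(g) = (⅓)*(-4) = -4/3)
y = 3 - 5*I*√6/6 (y = 3 - √(-8 + 23/6) = 3 - √(-25/6) = 3 - 5*I*√6/6 ≈ 3.0 - 2.0412*I)
U(c) = -1 + c² - 4*c/3 (U(c) = (c² - 4*c/3) - 1 = -1 + c² - 4*c/3)
(y + U(w(-1)))² = ((3 - 5*I*√6/6) + (-1 + (-6*(-1))² - (-8)*(-1)))² = ((3 - 5*I*√6/6) + (-1 + 6² - 4/3*6))² = ((3 - 5*I*√6/6) + (-1 + 36 - 8))² = ((3 - 5*I*√6/6) + 27)² = (30 - 5*I*√6/6)²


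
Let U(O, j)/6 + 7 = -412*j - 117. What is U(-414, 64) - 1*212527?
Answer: -371479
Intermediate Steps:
U(O, j) = -744 - 2472*j (U(O, j) = -42 + 6*(-412*j - 117) = -42 + 6*(-117 - 412*j) = -42 + (-702 - 2472*j) = -744 - 2472*j)
U(-414, 64) - 1*212527 = (-744 - 2472*64) - 1*212527 = (-744 - 158208) - 212527 = -158952 - 212527 = -371479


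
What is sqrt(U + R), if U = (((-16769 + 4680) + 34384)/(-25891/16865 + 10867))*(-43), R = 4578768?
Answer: sqrt(9609252326905583689133)/45811516 ≈ 2139.8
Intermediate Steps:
U = -16168222525/183246064 (U = ((-12089 + 34384)/(-25891*1/16865 + 10867))*(-43) = (22295/(-25891/16865 + 10867))*(-43) = (22295/(183246064/16865))*(-43) = (22295*(16865/183246064))*(-43) = (376005175/183246064)*(-43) = -16168222525/183246064 ≈ -88.232)
sqrt(U + R) = sqrt(-16168222525/183246064 + 4578768) = sqrt(839025045746627/183246064) = sqrt(9609252326905583689133)/45811516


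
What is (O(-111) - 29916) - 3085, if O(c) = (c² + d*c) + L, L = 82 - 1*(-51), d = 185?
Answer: -41082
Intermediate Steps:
L = 133 (L = 82 + 51 = 133)
O(c) = 133 + c² + 185*c (O(c) = (c² + 185*c) + 133 = 133 + c² + 185*c)
(O(-111) - 29916) - 3085 = ((133 + (-111)² + 185*(-111)) - 29916) - 3085 = ((133 + 12321 - 20535) - 29916) - 3085 = (-8081 - 29916) - 3085 = -37997 - 3085 = -41082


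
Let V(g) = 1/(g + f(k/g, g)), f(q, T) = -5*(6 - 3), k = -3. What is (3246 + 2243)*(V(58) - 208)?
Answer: -49088127/43 ≈ -1.1416e+6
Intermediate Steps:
f(q, T) = -15 (f(q, T) = -5*3 = -15)
V(g) = 1/(-15 + g) (V(g) = 1/(g - 15) = 1/(-15 + g))
(3246 + 2243)*(V(58) - 208) = (3246 + 2243)*(1/(-15 + 58) - 208) = 5489*(1/43 - 208) = 5489*(-8943/43) = -49088127/43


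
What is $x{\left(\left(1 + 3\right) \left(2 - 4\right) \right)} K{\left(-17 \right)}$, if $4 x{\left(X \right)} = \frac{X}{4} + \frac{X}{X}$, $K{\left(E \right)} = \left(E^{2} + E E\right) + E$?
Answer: $- \frac{561}{4} \approx -140.25$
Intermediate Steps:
$K{\left(E \right)} = E + 2 E^{2}$ ($K{\left(E \right)} = \left(E^{2} + E^{2}\right) + E = 2 E^{2} + E = E + 2 E^{2}$)
$x{\left(X \right)} = \frac{1}{4} + \frac{X}{16}$ ($x{\left(X \right)} = \frac{\frac{X}{4} + \frac{X}{X}}{4} = \frac{X \frac{1}{4} + 1}{4} = \frac{\frac{X}{4} + 1}{4} = \frac{1 + \frac{X}{4}}{4} = \frac{1}{4} + \frac{X}{16}$)
$x{\left(\left(1 + 3\right) \left(2 - 4\right) \right)} K{\left(-17 \right)} = \left(\frac{1}{4} + \frac{\left(1 + 3\right) \left(2 - 4\right)}{16}\right) \left(- 17 \left(1 + 2 \left(-17\right)\right)\right) = \left(\frac{1}{4} + \frac{4 \left(-2\right)}{16}\right) \left(- 17 \left(1 - 34\right)\right) = \left(\frac{1}{4} + \frac{1}{16} \left(-8\right)\right) \left(\left(-17\right) \left(-33\right)\right) = \left(\frac{1}{4} - \frac{1}{2}\right) 561 = \left(- \frac{1}{4}\right) 561 = - \frac{561}{4}$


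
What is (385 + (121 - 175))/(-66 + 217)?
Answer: 331/151 ≈ 2.1921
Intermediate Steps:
(385 + (121 - 175))/(-66 + 217) = (385 - 54)/151 = 331*(1/151) = 331/151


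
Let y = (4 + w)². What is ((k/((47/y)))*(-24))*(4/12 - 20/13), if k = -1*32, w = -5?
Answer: -256/13 ≈ -19.692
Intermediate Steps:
y = 1 (y = (4 - 5)² = (-1)² = 1)
k = -32
((k/((47/y)))*(-24))*(4/12 - 20/13) = (-32/(47/1)*(-24))*(4/12 - 20/13) = (-32/(47*1)*(-24))*(4*(1/12) - 20*1/13) = (-32/47*(-24))*(⅓ - 20/13) = (-32*1/47*(-24))*(-47/39) = -32/47*(-24)*(-47/39) = (768/47)*(-47/39) = -256/13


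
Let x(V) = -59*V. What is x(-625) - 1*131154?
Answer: -94279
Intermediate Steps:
x(-625) - 1*131154 = -59*(-625) - 1*131154 = 36875 - 131154 = -94279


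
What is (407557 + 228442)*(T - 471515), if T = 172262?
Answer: -190324608747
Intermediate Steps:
(407557 + 228442)*(T - 471515) = (407557 + 228442)*(172262 - 471515) = 635999*(-299253) = -190324608747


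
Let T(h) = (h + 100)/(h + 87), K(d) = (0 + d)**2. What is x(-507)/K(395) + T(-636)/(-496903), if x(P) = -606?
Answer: -165400276082/42563580525675 ≈ -0.0038860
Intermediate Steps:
K(d) = d**2
T(h) = (100 + h)/(87 + h)
x(-507)/K(395) + T(-636)/(-496903) = -606/(395**2) + ((100 - 636)/(87 - 636))/(-496903) = -606/156025 + (-536/(-549))*(-1/496903) = -606*1/156025 - 1/549*(-536)*(-1/496903) = -606/156025 + (536/549)*(-1/496903) = -606/156025 - 536/272799747 = -165400276082/42563580525675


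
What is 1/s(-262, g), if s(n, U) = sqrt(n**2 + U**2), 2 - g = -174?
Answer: sqrt(24905)/49810 ≈ 0.0031683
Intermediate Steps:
g = 176 (g = 2 - 1*(-174) = 2 + 174 = 176)
s(n, U) = sqrt(U**2 + n**2)
1/s(-262, g) = 1/(sqrt(176**2 + (-262)**2)) = 1/(sqrt(30976 + 68644)) = 1/(sqrt(99620)) = 1/(2*sqrt(24905)) = sqrt(24905)/49810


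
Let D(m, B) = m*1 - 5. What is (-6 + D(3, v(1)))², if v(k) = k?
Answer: 64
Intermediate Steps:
D(m, B) = -5 + m (D(m, B) = m - 5 = -5 + m)
(-6 + D(3, v(1)))² = (-6 + (-5 + 3))² = (-6 - 2)² = (-8)² = 64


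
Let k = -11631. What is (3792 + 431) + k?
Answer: -7408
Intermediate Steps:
(3792 + 431) + k = (3792 + 431) - 11631 = 4223 - 11631 = -7408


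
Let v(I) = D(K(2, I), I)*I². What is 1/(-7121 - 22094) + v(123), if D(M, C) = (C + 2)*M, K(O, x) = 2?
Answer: 110498433749/29215 ≈ 3.7822e+6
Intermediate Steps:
D(M, C) = M*(2 + C) (D(M, C) = (2 + C)*M = M*(2 + C))
v(I) = I²*(4 + 2*I) (v(I) = (2*(2 + I))*I² = (4 + 2*I)*I² = I²*(4 + 2*I))
1/(-7121 - 22094) + v(123) = 1/(-7121 - 22094) + 2*123²*(2 + 123) = 1/(-29215) + 2*15129*125 = -1/29215 + 3782250 = 110498433749/29215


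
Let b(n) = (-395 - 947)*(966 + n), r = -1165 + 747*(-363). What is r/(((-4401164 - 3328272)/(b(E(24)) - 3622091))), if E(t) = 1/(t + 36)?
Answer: -1826497426313/10540140 ≈ -1.7329e+5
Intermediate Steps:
E(t) = 1/(36 + t)
r = -272326 (r = -1165 - 271161 = -272326)
b(n) = -1296372 - 1342*n (b(n) = -1342*(966 + n) = -1296372 - 1342*n)
r/(((-4401164 - 3328272)/(b(E(24)) - 3622091))) = -272326*((-1296372 - 1342/(36 + 24)) - 3622091)/(-4401164 - 3328272) = -272326/((-7729436/((-1296372 - 1342/60) - 3622091))) = -272326/((-7729436/((-1296372 - 1342*1/60) - 3622091))) = -272326/((-7729436/((-1296372 - 671/30) - 3622091))) = -272326/((-7729436/(-38891831/30 - 3622091))) = -272326/((-7729436/(-147554561/30))) = -272326/((-7729436*(-30/147554561))) = -272326/21080280/13414051 = -272326*13414051/21080280 = -1826497426313/10540140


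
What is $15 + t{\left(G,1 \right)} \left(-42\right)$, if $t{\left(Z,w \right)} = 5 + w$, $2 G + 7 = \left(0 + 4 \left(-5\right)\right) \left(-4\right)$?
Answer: $-237$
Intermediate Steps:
$G = \frac{73}{2}$ ($G = - \frac{7}{2} + \frac{\left(0 + 4 \left(-5\right)\right) \left(-4\right)}{2} = - \frac{7}{2} + \frac{\left(0 - 20\right) \left(-4\right)}{2} = - \frac{7}{2} + \frac{\left(-20\right) \left(-4\right)}{2} = - \frac{7}{2} + \frac{1}{2} \cdot 80 = - \frac{7}{2} + 40 = \frac{73}{2} \approx 36.5$)
$15 + t{\left(G,1 \right)} \left(-42\right) = 15 + \left(5 + 1\right) \left(-42\right) = 15 + 6 \left(-42\right) = 15 - 252 = -237$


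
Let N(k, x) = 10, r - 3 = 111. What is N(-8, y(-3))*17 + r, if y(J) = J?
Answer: 284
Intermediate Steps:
r = 114 (r = 3 + 111 = 114)
N(-8, y(-3))*17 + r = 10*17 + 114 = 170 + 114 = 284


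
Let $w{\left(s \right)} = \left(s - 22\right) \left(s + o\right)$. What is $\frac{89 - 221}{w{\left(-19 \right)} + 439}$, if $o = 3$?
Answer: $- \frac{44}{365} \approx -0.12055$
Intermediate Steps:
$w{\left(s \right)} = \left(-22 + s\right) \left(3 + s\right)$ ($w{\left(s \right)} = \left(s - 22\right) \left(s + 3\right) = \left(-22 + s\right) \left(3 + s\right)$)
$\frac{89 - 221}{w{\left(-19 \right)} + 439} = \frac{89 - 221}{\left(-66 + \left(-19\right)^{2} - -361\right) + 439} = - \frac{132}{\left(-66 + 361 + 361\right) + 439} = - \frac{132}{656 + 439} = - \frac{132}{1095} = \left(-132\right) \frac{1}{1095} = - \frac{44}{365}$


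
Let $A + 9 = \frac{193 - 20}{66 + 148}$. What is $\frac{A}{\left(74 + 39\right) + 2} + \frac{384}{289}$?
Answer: $\frac{8943623}{7112290} \approx 1.2575$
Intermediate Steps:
$A = - \frac{1753}{214}$ ($A = -9 + \frac{193 - 20}{66 + 148} = -9 + \frac{173}{214} = - \frac{1753}{214} \approx -8.1916$)
$\frac{A}{\left(74 + 39\right) + 2} + \frac{384}{289} = - \frac{1753}{214 \left(\left(74 + 39\right) + 2\right)} + \frac{384}{289} = - \frac{1753}{214 \left(113 + 2\right)} + 384 \cdot \frac{1}{289} = - \frac{1753}{214 \cdot 115} + \frac{384}{289} = \left(- \frac{1753}{214}\right) \frac{1}{115} + \frac{384}{289} = - \frac{1753}{24610} + \frac{384}{289} = \frac{8943623}{7112290}$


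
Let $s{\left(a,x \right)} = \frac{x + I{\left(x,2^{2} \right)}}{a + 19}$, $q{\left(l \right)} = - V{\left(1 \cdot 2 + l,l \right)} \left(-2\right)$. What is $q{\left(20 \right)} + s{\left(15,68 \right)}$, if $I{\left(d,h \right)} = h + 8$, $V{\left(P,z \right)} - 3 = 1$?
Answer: $\frac{176}{17} \approx 10.353$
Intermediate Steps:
$V{\left(P,z \right)} = 4$ ($V{\left(P,z \right)} = 3 + 1 = 4$)
$q{\left(l \right)} = 8$ ($q{\left(l \right)} = \left(-1\right) 4 \left(-2\right) = \left(-4\right) \left(-2\right) = 8$)
$I{\left(d,h \right)} = 8 + h$
$s{\left(a,x \right)} = \frac{12 + x}{19 + a}$ ($s{\left(a,x \right)} = \frac{x + \left(8 + 2^{2}\right)}{a + 19} = \frac{x + \left(8 + 4\right)}{19 + a} = \frac{x + 12}{19 + a} = \frac{12 + x}{19 + a}$)
$q{\left(20 \right)} + s{\left(15,68 \right)} = 8 + \frac{12 + 68}{19 + 15} = 8 + \frac{1}{34} \cdot 80 = 8 + \frac{40}{17} = \frac{176}{17}$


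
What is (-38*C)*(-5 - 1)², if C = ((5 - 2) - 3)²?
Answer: 0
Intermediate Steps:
C = 0 (C = (3 - 3)² = 0² = 0)
(-38*C)*(-5 - 1)² = (-38*0)*(-5 - 1)² = 0*(-6)² = 0*36 = 0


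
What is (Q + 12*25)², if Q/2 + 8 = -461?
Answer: 407044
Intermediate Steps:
Q = -938 (Q = -16 + 2*(-461) = -16 - 922 = -938)
(Q + 12*25)² = (-938 + 12*25)² = (-938 + 300)² = (-638)² = 407044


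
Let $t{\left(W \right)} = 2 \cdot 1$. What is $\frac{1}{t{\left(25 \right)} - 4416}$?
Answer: $- \frac{1}{4414} \approx -0.00022655$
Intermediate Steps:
$t{\left(W \right)} = 2$
$\frac{1}{t{\left(25 \right)} - 4416} = \frac{1}{2 - 4416} = \frac{1}{-4414} = - \frac{1}{4414}$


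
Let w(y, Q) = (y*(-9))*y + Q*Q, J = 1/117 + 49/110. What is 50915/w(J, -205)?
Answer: 937044751500/773398161851 ≈ 1.2116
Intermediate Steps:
J = 5843/12870 (J = 1*(1/117) + 49*(1/110) = 1/117 + 49/110 = 5843/12870 ≈ 0.45400)
w(y, Q) = Q² - 9*y² (w(y, Q) = (-9*y)*y + Q² = -9*y² + Q² = Q² - 9*y²)
50915/w(J, -205) = 50915/((-205)² - 9*(5843/12870)²) = 50915/(42025 - 9*34140649/165636900) = 50915/(42025 - 34140649/18404100) = 50915/(773398161851/18404100) = 50915*(18404100/773398161851) = 937044751500/773398161851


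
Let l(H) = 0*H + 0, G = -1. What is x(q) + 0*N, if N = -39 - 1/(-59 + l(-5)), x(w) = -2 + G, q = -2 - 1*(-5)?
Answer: -3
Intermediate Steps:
q = 3 (q = -2 + 5 = 3)
l(H) = 0 (l(H) = 0 + 0 = 0)
x(w) = -3 (x(w) = -2 - 1 = -3)
N = -2300/59 (N = -39 - 1/(-59 + 0) = -39 - 1/(-59) = -39 - 1*(-1/59) = -39 + 1/59 = -2300/59 ≈ -38.983)
x(q) + 0*N = -3 + 0*(-2300/59) = -3 + 0 = -3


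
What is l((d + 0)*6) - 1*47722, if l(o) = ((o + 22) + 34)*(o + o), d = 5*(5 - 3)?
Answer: -33802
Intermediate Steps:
d = 10 (d = 5*2 = 10)
l(o) = 2*o*(56 + o) (l(o) = ((22 + o) + 34)*(2*o) = (56 + o)*(2*o) = 2*o*(56 + o))
l((d + 0)*6) - 1*47722 = 2*((10 + 0)*6)*(56 + (10 + 0)*6) - 1*47722 = 2*(10*6)*(56 + 10*6) - 47722 = 2*60*(56 + 60) - 47722 = 2*60*116 - 47722 = 13920 - 47722 = -33802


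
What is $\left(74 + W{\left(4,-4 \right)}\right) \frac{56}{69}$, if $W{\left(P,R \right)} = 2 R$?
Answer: $\frac{1232}{23} \approx 53.565$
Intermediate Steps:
$\left(74 + W{\left(4,-4 \right)}\right) \frac{56}{69} = \left(74 + 2 \left(-4\right)\right) \frac{56}{69} = \left(74 - 8\right) 56 \cdot \frac{1}{69} = 66 \cdot \frac{56}{69} = \frac{1232}{23}$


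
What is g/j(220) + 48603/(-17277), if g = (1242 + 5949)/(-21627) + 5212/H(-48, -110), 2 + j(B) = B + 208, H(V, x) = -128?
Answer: -548886735739/188651571264 ≈ -2.9095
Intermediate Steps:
j(B) = 206 + B (j(B) = -2 + (B + 208) = -2 + (208 + B) = 206 + B)
g = -3156677/76896 (g = (1242 + 5949)/(-21627) + 5212/(-128) = 7191*(-1/21627) + 5212*(-1/128) = -799/2403 - 1303/32 = -3156677/76896 ≈ -41.051)
g/j(220) + 48603/(-17277) = -3156677/(76896*(206 + 220)) + 48603/(-17277) = -3156677/76896/426 + 48603*(-1/17277) = -3156677/76896*1/426 - 16201/5759 = -3156677/32757696 - 16201/5759 = -548886735739/188651571264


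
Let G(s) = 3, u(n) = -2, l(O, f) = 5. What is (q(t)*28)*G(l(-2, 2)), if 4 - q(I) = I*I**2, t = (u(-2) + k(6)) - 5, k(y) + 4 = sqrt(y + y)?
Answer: 145404 - 63000*sqrt(3) ≈ 36285.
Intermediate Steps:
k(y) = -4 + sqrt(2)*sqrt(y) (k(y) = -4 + sqrt(y + y) = -4 + sqrt(2*y) = -4 + sqrt(2)*sqrt(y))
t = -11 + 2*sqrt(3) (t = (-2 + (-4 + sqrt(2)*sqrt(6))) - 5 = (-2 + (-4 + 2*sqrt(3))) - 5 = (-6 + 2*sqrt(3)) - 5 = -11 + 2*sqrt(3) ≈ -7.5359)
q(I) = 4 - I**3 (q(I) = 4 - I*I**2 = 4 - I**3)
(q(t)*28)*G(l(-2, 2)) = ((4 - (-11 + 2*sqrt(3))**3)*28)*3 = (112 - 28*(-11 + 2*sqrt(3))**3)*3 = 336 - 84*(-11 + 2*sqrt(3))**3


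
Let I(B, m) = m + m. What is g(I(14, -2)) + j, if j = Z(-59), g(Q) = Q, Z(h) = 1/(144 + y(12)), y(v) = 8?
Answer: -607/152 ≈ -3.9934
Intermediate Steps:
I(B, m) = 2*m
Z(h) = 1/152 (Z(h) = 1/(144 + 8) = 1/152)
j = 1/152 ≈ 0.0065789
g(I(14, -2)) + j = 2*(-2) + 1/152 = -4 + 1/152 = -607/152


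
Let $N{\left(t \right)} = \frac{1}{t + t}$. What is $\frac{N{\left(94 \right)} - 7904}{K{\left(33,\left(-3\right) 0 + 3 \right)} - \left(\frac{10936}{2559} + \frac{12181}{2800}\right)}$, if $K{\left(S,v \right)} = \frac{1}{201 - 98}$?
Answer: $\frac{274163754708900}{298798205939} \approx 917.55$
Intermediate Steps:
$K{\left(S,v \right)} = \frac{1}{103}$
$N{\left(t \right)} = \frac{1}{2 t}$
$\frac{N{\left(94 \right)} - 7904}{K{\left(33,\left(-3\right) 0 + 3 \right)} - \left(\frac{10936}{2559} + \frac{12181}{2800}\right)} = \frac{\frac{1}{2 \cdot 94} - 7904}{\frac{1}{103} - \left(\frac{10936}{2559} + \frac{12181}{2800}\right)} = \frac{\frac{1}{2} \cdot \frac{1}{94} - 7904}{\frac{1}{103} - \frac{61791979}{7165200}} = \frac{\frac{1}{188} - 7904}{\frac{1}{103} - \frac{61791979}{7165200}} = - \frac{1485951}{188 \left(\frac{1}{103} - \frac{61791979}{7165200}\right)} = - \frac{1485951}{188 \left(- \frac{6357408637}{738015600}\right)} = \left(- \frac{1485951}{188}\right) \left(- \frac{738015600}{6357408637}\right) = \frac{274163754708900}{298798205939}$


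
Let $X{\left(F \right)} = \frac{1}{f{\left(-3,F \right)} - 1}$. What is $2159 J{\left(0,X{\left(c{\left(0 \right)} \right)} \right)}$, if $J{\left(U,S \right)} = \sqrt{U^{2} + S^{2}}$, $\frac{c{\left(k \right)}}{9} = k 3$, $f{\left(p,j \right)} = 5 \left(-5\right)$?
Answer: $\frac{2159}{26} \approx 83.038$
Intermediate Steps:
$f{\left(p,j \right)} = -25$
$c{\left(k \right)} = 27 k$ ($c{\left(k \right)} = 9 k 3 = 9 \cdot 3 k = 27 k$)
$X{\left(F \right)} = - \frac{1}{26}$ ($X{\left(F \right)} = \frac{1}{-25 - 1} = \frac{1}{-26} = - \frac{1}{26}$)
$J{\left(U,S \right)} = \sqrt{S^{2} + U^{2}}$
$2159 J{\left(0,X{\left(c{\left(0 \right)} \right)} \right)} = 2159 \sqrt{\left(- \frac{1}{26}\right)^{2} + 0^{2}} = 2159 \sqrt{\frac{1}{676} + 0} = \frac{2159}{26}$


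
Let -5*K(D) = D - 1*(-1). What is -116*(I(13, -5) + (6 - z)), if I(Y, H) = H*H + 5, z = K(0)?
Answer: -20996/5 ≈ -4199.2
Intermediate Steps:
K(D) = -⅕ - D/5 (K(D) = -(D - 1*(-1))/5 = -(D + 1)/5 = -(1 + D)/5 = -⅕ - D/5)
z = -⅕ (z = -⅕ - ⅕*0 = -⅕ + 0 = -⅕ ≈ -0.20000)
I(Y, H) = 5 + H² (I(Y, H) = H² + 5 = 5 + H²)
-116*(I(13, -5) + (6 - z)) = -116*((5 + (-5)²) + (6 - 1*(-⅕))) = -116*((5 + 25) + (6 + ⅕)) = -116*(30 + 31/5) = -116*181/5 = -20996/5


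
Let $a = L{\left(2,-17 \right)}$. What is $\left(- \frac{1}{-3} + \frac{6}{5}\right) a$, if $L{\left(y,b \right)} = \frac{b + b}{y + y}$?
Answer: $- \frac{391}{30} \approx -13.033$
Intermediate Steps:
$L{\left(y,b \right)} = \frac{b}{y}$ ($L{\left(y,b \right)} = \frac{2 b}{2 y} = 2 b \frac{1}{2 y} = \frac{b}{y}$)
$a = - \frac{17}{2} \approx -8.5$
$\left(- \frac{1}{-3} + \frac{6}{5}\right) a = \left(- \frac{1}{-3} + \frac{6}{5}\right) \left(- \frac{17}{2}\right) = \left(\left(-1\right) \left(- \frac{1}{3}\right) + 6 \cdot \frac{1}{5}\right) \left(- \frac{17}{2}\right) = \left(\frac{1}{3} + \frac{6}{5}\right) \left(- \frac{17}{2}\right) = \frac{23}{15} \left(- \frac{17}{2}\right) = - \frac{391}{30}$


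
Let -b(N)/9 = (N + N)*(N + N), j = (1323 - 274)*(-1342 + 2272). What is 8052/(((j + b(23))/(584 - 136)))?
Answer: 601216/159421 ≈ 3.7712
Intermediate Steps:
j = 975570 (j = 1049*930 = 975570)
b(N) = -36*N**2 (b(N) = -9*(N + N)*(N + N) = -9*2*N*2*N = -36*N**2)
8052/(((j + b(23))/(584 - 136))) = 8052/(((975570 - 36*23**2)/(584 - 136))) = 8052/(((975570 - 36*529)/448)) = 8052/(((975570 - 19044)*(1/448))) = 8052/((956526*(1/448))) = 8052/(478263/224) = 8052*(224/478263) = 601216/159421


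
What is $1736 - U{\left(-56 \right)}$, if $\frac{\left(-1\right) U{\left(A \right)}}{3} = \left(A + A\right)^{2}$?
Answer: $39368$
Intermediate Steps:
$U{\left(A \right)} = - 12 A^{2}$ ($U{\left(A \right)} = - 3 \left(A + A\right)^{2} = - 3 \left(2 A\right)^{2} = - 3 \cdot 4 A^{2} = - 12 A^{2}$)
$1736 - U{\left(-56 \right)} = 1736 - - 12 \left(-56\right)^{2} = 1736 - \left(-12\right) 3136 = 1736 - -37632 = 1736 + 37632 = 39368$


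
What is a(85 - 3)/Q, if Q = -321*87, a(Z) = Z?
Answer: -82/27927 ≈ -0.0029362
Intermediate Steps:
Q = -27927
a(85 - 3)/Q = (85 - 3)/(-27927) = 82*(-1/27927) = -82/27927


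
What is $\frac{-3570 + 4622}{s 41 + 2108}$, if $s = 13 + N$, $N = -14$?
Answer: $\frac{1052}{2067} \approx 0.50895$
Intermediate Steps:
$s = -1$ ($s = 13 - 14 = -1$)
$\frac{-3570 + 4622}{s 41 + 2108} = \frac{-3570 + 4622}{\left(-1\right) 41 + 2108} = \frac{1052}{-41 + 2108} = \frac{1052}{2067}$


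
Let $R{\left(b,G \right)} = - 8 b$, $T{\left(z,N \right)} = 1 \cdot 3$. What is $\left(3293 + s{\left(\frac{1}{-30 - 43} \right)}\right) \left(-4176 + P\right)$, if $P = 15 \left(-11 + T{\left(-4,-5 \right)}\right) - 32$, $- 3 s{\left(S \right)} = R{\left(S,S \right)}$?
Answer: $- \frac{3121176152}{219} \approx -1.4252 \cdot 10^{7}$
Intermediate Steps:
$T{\left(z,N \right)} = 3$
$s{\left(S \right)} = \frac{8 S}{3}$ ($s{\left(S \right)} = - \frac{\left(-8\right) S}{3} = \frac{8 S}{3}$)
$P = -152$ ($P = 15 \left(-11 + 3\right) - 32 = 15 \left(-8\right) - 32 = -120 - 32 = -152$)
$\left(3293 + s{\left(\frac{1}{-30 - 43} \right)}\right) \left(-4176 + P\right) = \left(3293 + \frac{8}{3 \left(-30 - 43\right)}\right) \left(-4176 - 152\right) = \left(3293 + \frac{8}{3 \left(-73\right)}\right) \left(-4328\right) = \left(3293 + \frac{8}{3} \left(- \frac{1}{73}\right)\right) \left(-4328\right) = \left(3293 - \frac{8}{219}\right) \left(-4328\right) = \frac{721159}{219} \left(-4328\right) = - \frac{3121176152}{219}$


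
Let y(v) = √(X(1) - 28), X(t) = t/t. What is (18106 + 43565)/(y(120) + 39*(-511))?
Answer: -136560151/44129452 - 20557*I*√3/44129452 ≈ -3.0945 - 0.00080685*I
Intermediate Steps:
X(t) = 1
y(v) = 3*I*√3 (y(v) = √(1 - 28) = √(-27) = 3*I*√3)
(18106 + 43565)/(y(120) + 39*(-511)) = (18106 + 43565)/(3*I*√3 + 39*(-511)) = 61671/(3*I*√3 - 19929) = 61671/(-19929 + 3*I*√3)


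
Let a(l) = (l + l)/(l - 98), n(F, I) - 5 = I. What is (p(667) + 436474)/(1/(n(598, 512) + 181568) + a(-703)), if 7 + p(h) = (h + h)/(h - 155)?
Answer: 5432245679576205/21846383872 ≈ 2.4866e+5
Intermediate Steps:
n(F, I) = 5 + I
p(h) = -7 + 2*h/(-155 + h) (p(h) = -7 + (h + h)/(h - 155) = -7 + (2*h)/(-155 + h) = -7 + 2*h/(-155 + h))
a(l) = 2*l/(-98 + l) (a(l) = (2*l)/(-98 + l) = 2*l/(-98 + l))
(p(667) + 436474)/(1/(n(598, 512) + 181568) + a(-703)) = (5*(217 - 1*667)/(-155 + 667) + 436474)/(1/((5 + 512) + 181568) + 2*(-703)/(-98 - 703)) = (5*(217 - 667)/512 + 436474)/(1/(517 + 181568) + 2*(-703)/(-801)) = (5*(1/512)*(-450) + 436474)/(1/182085 + 2*(-703)*(-1/801)) = (-1125/256 + 436474)/(1/182085 + 1406/801) = 111736219/(256*(85337437/48616695)) = (111736219/256)*(48616695/85337437) = 5432245679576205/21846383872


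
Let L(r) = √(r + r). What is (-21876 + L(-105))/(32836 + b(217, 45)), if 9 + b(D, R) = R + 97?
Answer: -21876/32969 + I*√210/32969 ≈ -0.66353 + 0.00043955*I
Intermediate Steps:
b(D, R) = 88 + R (b(D, R) = -9 + (R + 97) = -9 + (97 + R) = 88 + R)
L(r) = √2*√r (L(r) = √(2*r) = √2*√r)
(-21876 + L(-105))/(32836 + b(217, 45)) = (-21876 + √2*√(-105))/(32836 + (88 + 45)) = (-21876 + √2*(I*√105))/(32836 + 133) = (-21876 + I*√210)/32969 = (-21876 + I*√210)*(1/32969) = -21876/32969 + I*√210/32969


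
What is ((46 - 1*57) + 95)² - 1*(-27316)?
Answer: 34372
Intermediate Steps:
((46 - 1*57) + 95)² - 1*(-27316) = ((46 - 57) + 95)² + 27316 = (-11 + 95)² + 27316 = 84² + 27316 = 7056 + 27316 = 34372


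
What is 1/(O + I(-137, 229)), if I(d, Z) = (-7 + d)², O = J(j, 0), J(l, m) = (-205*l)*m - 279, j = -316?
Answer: 1/20457 ≈ 4.8883e-5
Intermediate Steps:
J(l, m) = -279 - 205*l*m (J(l, m) = -205*l*m - 279 = -279 - 205*l*m)
O = -279 (O = -279 - 205*(-316)*0 = -279 + 0 = -279)
1/(O + I(-137, 229)) = 1/(-279 + (-7 - 137)²) = 1/(-279 + (-144)²) = 1/(-279 + 20736) = 1/20457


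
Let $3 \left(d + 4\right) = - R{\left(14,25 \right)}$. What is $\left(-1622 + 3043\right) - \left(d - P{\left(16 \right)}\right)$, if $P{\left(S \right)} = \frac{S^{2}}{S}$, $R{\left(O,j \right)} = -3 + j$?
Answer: $\frac{4345}{3} \approx 1448.3$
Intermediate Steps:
$P{\left(S \right)} = S$
$d = - \frac{34}{3}$ ($d = -4 + \frac{\left(-1\right) \left(-3 + 25\right)}{3} = -4 + \frac{\left(-1\right) 22}{3} = -4 + \frac{1}{3} \left(-22\right) = -4 - \frac{22}{3} = - \frac{34}{3} \approx -11.333$)
$\left(-1622 + 3043\right) - \left(d - P{\left(16 \right)}\right) = \left(-1622 + 3043\right) + \left(16 - - \frac{34}{3}\right) = 1421 + \left(16 + \frac{34}{3}\right) = 1421 + \frac{82}{3} = \frac{4345}{3}$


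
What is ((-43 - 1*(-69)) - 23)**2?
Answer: 9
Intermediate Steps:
((-43 - 1*(-69)) - 23)**2 = ((-43 + 69) - 23)**2 = (26 - 23)**2 = 3**2 = 9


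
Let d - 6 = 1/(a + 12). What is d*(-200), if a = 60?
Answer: -10825/9 ≈ -1202.8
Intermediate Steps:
d = 433/72 (d = 6 + 1/(60 + 12) = 6 + 1/72 = 433/72 ≈ 6.0139)
d*(-200) = (433/72)*(-200) = -10825/9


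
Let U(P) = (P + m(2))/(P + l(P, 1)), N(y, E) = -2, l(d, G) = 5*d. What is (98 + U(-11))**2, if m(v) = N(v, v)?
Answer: 42003361/4356 ≈ 9642.6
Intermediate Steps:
m(v) = -2
U(P) = (-2 + P)/(6*P) (U(P) = (P - 2)/(P + 5*P) = (-2 + P)/((6*P)) = (-2 + P)*(1/(6*P)) = (-2 + P)/(6*P))
(98 + U(-11))**2 = (98 + (1/6)*(-2 - 11)/(-11))**2 = (98 + (1/6)*(-1/11)*(-13))**2 = (98 + 13/66)**2 = (6481/66)**2 = 42003361/4356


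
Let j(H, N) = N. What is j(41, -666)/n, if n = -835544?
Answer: 333/417772 ≈ 0.00079709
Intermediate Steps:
j(41, -666)/n = -666/(-835544) = -666*(-1/835544) = 333/417772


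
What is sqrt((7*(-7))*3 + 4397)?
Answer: 5*sqrt(170) ≈ 65.192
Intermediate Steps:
sqrt((7*(-7))*3 + 4397) = sqrt(-49*3 + 4397) = sqrt(-147 + 4397) = sqrt(4250) = 5*sqrt(170)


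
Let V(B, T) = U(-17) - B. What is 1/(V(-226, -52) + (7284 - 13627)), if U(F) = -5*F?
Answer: -1/6032 ≈ -0.00016578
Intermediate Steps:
V(B, T) = 85 - B (V(B, T) = -5*(-17) - B = 85 - B)
1/(V(-226, -52) + (7284 - 13627)) = 1/((85 - 1*(-226)) + (7284 - 13627)) = 1/((85 + 226) - 6343) = 1/(311 - 6343) = 1/(-6032) = -1/6032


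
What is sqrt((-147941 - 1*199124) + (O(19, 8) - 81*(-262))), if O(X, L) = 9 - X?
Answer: 11*I*sqrt(2693) ≈ 570.83*I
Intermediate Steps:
sqrt((-147941 - 1*199124) + (O(19, 8) - 81*(-262))) = sqrt((-147941 - 1*199124) + ((9 - 1*19) - 81*(-262))) = sqrt((-147941 - 199124) + ((9 - 19) + 21222)) = sqrt(-347065 + (-10 + 21222)) = sqrt(-347065 + 21212) = sqrt(-325853) = 11*I*sqrt(2693)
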